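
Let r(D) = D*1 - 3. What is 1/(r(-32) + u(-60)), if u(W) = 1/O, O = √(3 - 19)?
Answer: -560/19601 + 4*I/19601 ≈ -0.02857 + 0.00020407*I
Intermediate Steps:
O = 4*I (O = √(-16) = 4*I ≈ 4.0*I)
u(W) = -I/4 (u(W) = 1/(4*I) = -I/4)
r(D) = -3 + D (r(D) = D - 3 = -3 + D)
1/(r(-32) + u(-60)) = 1/((-3 - 32) - I/4) = 1/(-35 - I/4) = 16*(-35 + I/4)/19601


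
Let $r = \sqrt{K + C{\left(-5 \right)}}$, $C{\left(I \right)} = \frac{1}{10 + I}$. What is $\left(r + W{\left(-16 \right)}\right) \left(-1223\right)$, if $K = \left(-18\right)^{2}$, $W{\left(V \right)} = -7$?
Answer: $8561 - \frac{1223 \sqrt{8105}}{5} \approx -13460.0$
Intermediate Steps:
$K = 324$
$r = \frac{\sqrt{8105}}{5}$ ($r = \sqrt{324 + \frac{1}{10 - 5}} = \sqrt{324 + \frac{1}{5}} = \sqrt{\frac{1621}{5}} = \frac{\sqrt{8105}}{5} \approx 18.006$)
$\left(r + W{\left(-16 \right)}\right) \left(-1223\right) = \left(\frac{\sqrt{8105}}{5} - 7\right) \left(-1223\right) = \left(-7 + \frac{\sqrt{8105}}{5}\right) \left(-1223\right) = 8561 - \frac{1223 \sqrt{8105}}{5}$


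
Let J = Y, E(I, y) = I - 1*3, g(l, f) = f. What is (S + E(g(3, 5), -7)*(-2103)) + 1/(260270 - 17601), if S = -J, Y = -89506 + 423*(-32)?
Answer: 23984433285/242669 ≈ 98836.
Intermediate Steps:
E(I, y) = -3 + I (E(I, y) = I - 3 = -3 + I)
Y = -103042 (Y = -89506 - 13536 = -103042)
J = -103042
S = 103042 (S = -1*(-103042) = 103042)
(S + E(g(3, 5), -7)*(-2103)) + 1/(260270 - 17601) = (103042 + (-3 + 5)*(-2103)) + 1/(260270 - 17601) = (103042 + 2*(-2103)) + 1/242669 = (103042 - 4206) + 1/242669 = 98836 + 1/242669 = 23984433285/242669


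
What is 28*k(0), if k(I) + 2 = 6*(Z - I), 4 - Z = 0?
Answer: 616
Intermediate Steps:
Z = 4 (Z = 4 - 1*0 = 4 + 0 = 4)
k(I) = 22 - 6*I (k(I) = -2 + 6*(4 - I) = -2 + (24 - 6*I) = 22 - 6*I)
28*k(0) = 28*(22 - 6*0) = 28*(22 + 0) = 28*22 = 616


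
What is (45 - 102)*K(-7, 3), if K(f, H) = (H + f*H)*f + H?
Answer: -7353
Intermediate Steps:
K(f, H) = H + f*(H + H*f) (K(f, H) = (H + H*f)*f + H = f*(H + H*f) + H = H + f*(H + H*f))
(45 - 102)*K(-7, 3) = (45 - 102)*(3*(1 - 7 + (-7)**2)) = -171*(1 - 7 + 49) = -171*43 = -57*129 = -7353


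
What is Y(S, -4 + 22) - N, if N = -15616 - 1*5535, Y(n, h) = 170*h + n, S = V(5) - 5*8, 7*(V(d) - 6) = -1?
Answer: 169238/7 ≈ 24177.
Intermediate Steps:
V(d) = 41/7 (V(d) = 6 + (⅐)*(-1) = 6 - ⅐ = 41/7)
S = -239/7 (S = 41/7 - 5*8 = 41/7 - 40 = -239/7 ≈ -34.143)
Y(n, h) = n + 170*h
N = -21151 (N = -15616 - 5535 = -21151)
Y(S, -4 + 22) - N = (-239/7 + 170*(-4 + 22)) - 1*(-21151) = (-239/7 + 170*18) + 21151 = (-239/7 + 3060) + 21151 = 21181/7 + 21151 = 169238/7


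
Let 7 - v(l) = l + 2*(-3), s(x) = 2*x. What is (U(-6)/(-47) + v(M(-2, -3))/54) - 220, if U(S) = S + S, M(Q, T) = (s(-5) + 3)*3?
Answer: -278057/1269 ≈ -219.11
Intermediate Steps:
M(Q, T) = -21 (M(Q, T) = (2*(-5) + 3)*3 = (-10 + 3)*3 = -7*3 = -21)
U(S) = 2*S
v(l) = 13 - l (v(l) = 7 - (l + 2*(-3)) = 7 - (l - 6) = 7 - (-6 + l) = 7 + (6 - l) = 13 - l)
(U(-6)/(-47) + v(M(-2, -3))/54) - 220 = ((2*(-6))/(-47) + (13 - 1*(-21))/54) - 220 = (-12*(-1/47) + (13 + 21)*(1/54)) - 220 = (12/47 + 34*(1/54)) - 220 = (12/47 + 17/27) - 220 = 1123/1269 - 220 = -278057/1269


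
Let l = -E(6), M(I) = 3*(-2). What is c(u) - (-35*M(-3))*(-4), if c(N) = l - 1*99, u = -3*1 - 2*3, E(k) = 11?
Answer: 730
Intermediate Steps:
M(I) = -6
l = -11 (l = -1*11 = -11)
u = -9 (u = -3 - 6 = -9)
c(N) = -110 (c(N) = -11 - 1*99 = -11 - 99 = -110)
c(u) - (-35*M(-3))*(-4) = -110 - (-35*(-6))*(-4) = -110 - 210*(-4) = -110 - 1*(-840) = -110 + 840 = 730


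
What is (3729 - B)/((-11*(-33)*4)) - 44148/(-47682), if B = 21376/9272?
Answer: 15569178359/4457917332 ≈ 3.4925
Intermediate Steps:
B = 2672/1159 (B = 21376*(1/9272) = 2672/1159 ≈ 2.3054)
(3729 - B)/((-11*(-33)*4)) - 44148/(-47682) = (3729 - 1*2672/1159)/((-11*(-33)*4)) - 44148/(-47682) = (3729 - 2672/1159)/((363*4)) - 44148*(-1/47682) = (4319239/1159)/1452 + 7358/7947 = (4319239/1159)*(1/1452) + 7358/7947 = 4319239/1682868 + 7358/7947 = 15569178359/4457917332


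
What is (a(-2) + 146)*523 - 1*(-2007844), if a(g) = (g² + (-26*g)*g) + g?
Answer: 2030856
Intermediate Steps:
a(g) = g - 25*g² (a(g) = (g² - 26*g²) + g = -25*g² + g = g - 25*g²)
(a(-2) + 146)*523 - 1*(-2007844) = (-2*(1 - 25*(-2)) + 146)*523 - 1*(-2007844) = (-2*(1 + 50) + 146)*523 + 2007844 = (-2*51 + 146)*523 + 2007844 = (-102 + 146)*523 + 2007844 = 44*523 + 2007844 = 23012 + 2007844 = 2030856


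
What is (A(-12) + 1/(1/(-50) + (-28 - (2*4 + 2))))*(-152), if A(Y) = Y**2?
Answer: -41601488/1901 ≈ -21884.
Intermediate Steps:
(A(-12) + 1/(1/(-50) + (-28 - (2*4 + 2))))*(-152) = ((-12)**2 + 1/(1/(-50) + (-28 - (2*4 + 2))))*(-152) = (144 + 1/(-1/50 + (-28 - (8 + 2))))*(-152) = (144 + 1/(-1/50 + (-28 - 1*10)))*(-152) = (144 + 1/(-1/50 + (-28 - 10)))*(-152) = (144 + 1/(-1/50 - 38))*(-152) = (144 + 1/(-1901/50))*(-152) = (144 - 50/1901)*(-152) = (273694/1901)*(-152) = -41601488/1901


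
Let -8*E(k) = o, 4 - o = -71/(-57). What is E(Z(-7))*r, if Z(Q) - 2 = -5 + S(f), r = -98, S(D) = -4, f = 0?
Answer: 7693/228 ≈ 33.741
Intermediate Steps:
Z(Q) = -7 (Z(Q) = 2 + (-5 - 4) = 2 - 9 = -7)
o = 157/57 (o = 4 - (-71)/(-57) = 4 - (-71)*(-1)/57 = 4 - 1*71/57 = 4 - 71/57 = 157/57 ≈ 2.7544)
E(k) = -157/456 (E(k) = -1/8*157/57 = -157/456)
E(Z(-7))*r = -157/456*(-98) = 7693/228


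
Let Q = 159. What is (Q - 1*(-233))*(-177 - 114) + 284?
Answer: -113788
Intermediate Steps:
(Q - 1*(-233))*(-177 - 114) + 284 = (159 - 1*(-233))*(-177 - 114) + 284 = (159 + 233)*(-291) + 284 = 392*(-291) + 284 = -114072 + 284 = -113788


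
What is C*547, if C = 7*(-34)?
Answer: -130186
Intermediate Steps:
C = -238
C*547 = -238*547 = -130186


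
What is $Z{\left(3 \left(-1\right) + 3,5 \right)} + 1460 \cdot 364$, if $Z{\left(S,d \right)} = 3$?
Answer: $531443$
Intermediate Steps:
$Z{\left(3 \left(-1\right) + 3,5 \right)} + 1460 \cdot 364 = 3 + 1460 \cdot 364 = 3 + 531440 = 531443$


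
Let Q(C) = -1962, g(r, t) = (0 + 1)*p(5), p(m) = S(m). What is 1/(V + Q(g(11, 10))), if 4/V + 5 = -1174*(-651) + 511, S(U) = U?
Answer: -191195/375124589 ≈ -0.00050968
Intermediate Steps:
p(m) = m
g(r, t) = 5 (g(r, t) = (0 + 1)*5 = 1*5 = 5)
V = 1/191195 (V = 4/(-5 + (-1174*(-651) + 511)) = 4/(-5 + (764274 + 511)) = 4/(-5 + 764785) = 4/764780 = 4*(1/764780) = 1/191195 ≈ 5.2303e-6)
1/(V + Q(g(11, 10))) = 1/(1/191195 - 1962) = 1/(-375124589/191195) = -191195/375124589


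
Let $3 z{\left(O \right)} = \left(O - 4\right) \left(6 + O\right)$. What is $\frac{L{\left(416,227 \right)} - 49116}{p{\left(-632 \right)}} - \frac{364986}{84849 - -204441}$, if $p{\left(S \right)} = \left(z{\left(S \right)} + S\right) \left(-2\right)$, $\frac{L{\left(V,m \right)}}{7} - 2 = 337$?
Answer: $- \frac{2763080643}{2547294880} \approx -1.0847$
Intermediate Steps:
$L{\left(V,m \right)} = 2373$ ($L{\left(V,m \right)} = 14 + 7 \cdot 337 = 14 + 2359 = 2373$)
$z{\left(O \right)} = \frac{\left(-4 + O\right) \left(6 + O\right)}{3}$ ($z{\left(O \right)} = \frac{\left(O - 4\right) \left(6 + O\right)}{3} = \frac{\left(-4 + O\right) \left(6 + O\right)}{3}$)
$p{\left(S \right)} = 16 - \frac{10 S}{3} - \frac{2 S^{2}}{3}$ ($p{\left(S \right)} = \left(\left(-8 + \frac{S^{2}}{3} + \frac{2 S}{3}\right) + S\right) \left(-2\right) = \left(-8 + \frac{S^{2}}{3} + \frac{5 S}{3}\right) \left(-2\right) = 16 - \frac{10 S}{3} - \frac{2 S^{2}}{3}$)
$\frac{L{\left(416,227 \right)} - 49116}{p{\left(-632 \right)}} - \frac{364986}{84849 - -204441} = \frac{2373 - 49116}{16 - - \frac{6320}{3} - \frac{2 \left(-632\right)^{2}}{3}} - \frac{364986}{84849 - -204441} = - \frac{46743}{16 + \frac{6320}{3} - \frac{798848}{3}} - \frac{364986}{84849 + 204441} = - \frac{46743}{16 + \frac{6320}{3} - \frac{798848}{3}} - \frac{364986}{289290} = - \frac{46743}{-264160} - \frac{60831}{48215} = \left(-46743\right) \left(- \frac{1}{264160}\right) - \frac{60831}{48215} = \frac{46743}{264160} - \frac{60831}{48215} = - \frac{2763080643}{2547294880}$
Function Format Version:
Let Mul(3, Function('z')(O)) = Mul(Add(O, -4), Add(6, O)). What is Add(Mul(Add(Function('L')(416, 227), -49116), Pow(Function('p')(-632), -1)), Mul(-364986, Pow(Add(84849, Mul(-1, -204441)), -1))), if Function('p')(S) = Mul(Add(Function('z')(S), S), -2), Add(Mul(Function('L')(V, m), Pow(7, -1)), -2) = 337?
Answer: Rational(-2763080643, 2547294880) ≈ -1.0847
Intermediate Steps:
Function('L')(V, m) = 2373 (Function('L')(V, m) = Add(14, Mul(7, 337)) = Add(14, 2359) = 2373)
Function('z')(O) = Mul(Rational(1, 3), Add(-4, O), Add(6, O)) (Function('z')(O) = Mul(Rational(1, 3), Mul(Add(O, -4), Add(6, O))) = Mul(Rational(1, 3), Mul(Add(-4, O), Add(6, O))) = Mul(Rational(1, 3), Add(-4, O), Add(6, O)))
Function('p')(S) = Add(16, Mul(Rational(-10, 3), S), Mul(Rational(-2, 3), Pow(S, 2))) (Function('p')(S) = Mul(Add(Add(-8, Mul(Rational(1, 3), Pow(S, 2)), Mul(Rational(2, 3), S)), S), -2) = Mul(Add(-8, Mul(Rational(1, 3), Pow(S, 2)), Mul(Rational(5, 3), S)), -2) = Add(16, Mul(Rational(-10, 3), S), Mul(Rational(-2, 3), Pow(S, 2))))
Add(Mul(Add(Function('L')(416, 227), -49116), Pow(Function('p')(-632), -1)), Mul(-364986, Pow(Add(84849, Mul(-1, -204441)), -1))) = Add(Mul(Add(2373, -49116), Pow(Add(16, Mul(Rational(-10, 3), -632), Mul(Rational(-2, 3), Pow(-632, 2))), -1)), Mul(-364986, Pow(Add(84849, Mul(-1, -204441)), -1))) = Add(Mul(-46743, Pow(Add(16, Rational(6320, 3), Mul(Rational(-2, 3), 399424)), -1)), Mul(-364986, Pow(Add(84849, 204441), -1))) = Add(Mul(-46743, Pow(Add(16, Rational(6320, 3), Rational(-798848, 3)), -1)), Mul(-364986, Pow(289290, -1))) = Add(Mul(-46743, Pow(-264160, -1)), Mul(-364986, Rational(1, 289290))) = Add(Mul(-46743, Rational(-1, 264160)), Rational(-60831, 48215)) = Add(Rational(46743, 264160), Rational(-60831, 48215)) = Rational(-2763080643, 2547294880)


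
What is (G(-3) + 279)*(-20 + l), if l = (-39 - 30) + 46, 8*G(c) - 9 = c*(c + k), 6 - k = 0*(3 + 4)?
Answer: -11997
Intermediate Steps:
k = 6 (k = 6 - 0*(3 + 4) = 6 - 0*7 = 6 - 1*0 = 6 + 0 = 6)
G(c) = 9/8 + c*(6 + c)/8 (G(c) = 9/8 + (c*(c + 6))/8 = 9/8 + (c*(6 + c))/8 = 9/8 + c*(6 + c)/8)
l = -23 (l = -69 + 46 = -23)
(G(-3) + 279)*(-20 + l) = ((9/8 + (⅛)*(-3)² + (¾)*(-3)) + 279)*(-20 - 23) = ((9/8 + (⅛)*9 - 9/4) + 279)*(-43) = ((9/8 + 9/8 - 9/4) + 279)*(-43) = (0 + 279)*(-43) = 279*(-43) = -11997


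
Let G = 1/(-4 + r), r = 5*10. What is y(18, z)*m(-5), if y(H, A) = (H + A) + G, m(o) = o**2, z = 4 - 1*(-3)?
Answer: 28775/46 ≈ 625.54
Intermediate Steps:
z = 7 (z = 4 + 3 = 7)
r = 50
G = 1/46 (G = 1/(-4 + 50) = 1/46 ≈ 0.021739)
y(H, A) = 1/46 + A + H (y(H, A) = (H + A) + 1/46 = (A + H) + 1/46 = 1/46 + A + H)
y(18, z)*m(-5) = (1/46 + 7 + 18)*(-5)**2 = (1151/46)*25 = 28775/46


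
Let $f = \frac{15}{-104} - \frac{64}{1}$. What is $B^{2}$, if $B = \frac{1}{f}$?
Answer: $\frac{10816}{44502241} \approx 0.00024304$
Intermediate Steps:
$f = - \frac{6671}{104}$ ($f = 15 \left(- \frac{1}{104}\right) - 64 = - \frac{15}{104} - 64 = - \frac{6671}{104} \approx -64.144$)
$B = - \frac{104}{6671}$ ($B = \frac{1}{- \frac{6671}{104}} = - \frac{104}{6671} \approx -0.01559$)
$B^{2} = \left(- \frac{104}{6671}\right)^{2} = \frac{10816}{44502241}$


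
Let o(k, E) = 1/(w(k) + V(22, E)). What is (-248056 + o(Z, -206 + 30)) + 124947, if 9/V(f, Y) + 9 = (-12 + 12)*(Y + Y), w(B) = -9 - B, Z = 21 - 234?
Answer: -24991126/203 ≈ -1.2311e+5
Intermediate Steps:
Z = -213
V(f, Y) = -1 (V(f, Y) = 9/(-9 + (-12 + 12)*(Y + Y)) = 9/(-9 + 0*(2*Y)) = 9/(-9 + 0) = 9/(-9) = 9*(-⅑) = -1)
o(k, E) = 1/(-10 - k) (o(k, E) = 1/((-9 - k) - 1) = 1/(-10 - k))
(-248056 + o(Z, -206 + 30)) + 124947 = (-248056 - 1/(10 - 213)) + 124947 = (-248056 - 1/(-203)) + 124947 = (-248056 - 1*(-1/203)) + 124947 = (-248056 + 1/203) + 124947 = -50355367/203 + 124947 = -24991126/203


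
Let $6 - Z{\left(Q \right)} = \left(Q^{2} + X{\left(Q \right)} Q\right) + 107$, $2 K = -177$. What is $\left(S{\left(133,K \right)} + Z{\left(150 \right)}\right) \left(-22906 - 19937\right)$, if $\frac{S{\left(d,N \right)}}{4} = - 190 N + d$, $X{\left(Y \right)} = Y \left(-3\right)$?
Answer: $-4828020513$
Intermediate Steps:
$K = - \frac{177}{2}$ ($K = \frac{1}{2} \left(-177\right) = - \frac{177}{2} \approx -88.5$)
$X{\left(Y \right)} = - 3 Y$
$Z{\left(Q \right)} = -101 + 2 Q^{2}$ ($Z{\left(Q \right)} = 6 - \left(\left(Q^{2} + - 3 Q Q\right) + 107\right) = 6 - \left(\left(Q^{2} - 3 Q^{2}\right) + 107\right) = 6 - \left(- 2 Q^{2} + 107\right) = 6 - \left(107 - 2 Q^{2}\right) = 6 + \left(-107 + 2 Q^{2}\right) = -101 + 2 Q^{2}$)
$S{\left(d,N \right)} = - 760 N + 4 d$ ($S{\left(d,N \right)} = 4 \left(- 190 N + d\right) = 4 \left(d - 190 N\right) = - 760 N + 4 d$)
$\left(S{\left(133,K \right)} + Z{\left(150 \right)}\right) \left(-22906 - 19937\right) = \left(\left(\left(-760\right) \left(- \frac{177}{2}\right) + 4 \cdot 133\right) - \left(101 - 2 \cdot 150^{2}\right)\right) \left(-22906 - 19937\right) = \left(\left(67260 + 532\right) + \left(-101 + 2 \cdot 22500\right)\right) \left(-42843\right) = \left(67792 + \left(-101 + 45000\right)\right) \left(-42843\right) = \left(67792 + 44899\right) \left(-42843\right) = 112691 \left(-42843\right) = -4828020513$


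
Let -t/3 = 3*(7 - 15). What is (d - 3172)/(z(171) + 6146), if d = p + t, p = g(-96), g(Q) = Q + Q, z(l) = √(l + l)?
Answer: -10116316/18886487 + 4938*√38/18886487 ≈ -0.53403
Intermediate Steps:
z(l) = √2*√l (z(l) = √(2*l) = √2*√l)
g(Q) = 2*Q
p = -192 (p = 2*(-96) = -192)
t = 72 (t = -9*(7 - 15) = -9*(-8) = -3*(-24) = 72)
d = -120 (d = -192 + 72 = -120)
(d - 3172)/(z(171) + 6146) = (-120 - 3172)/(√2*√171 + 6146) = -3292/(√2*(3*√19) + 6146) = -3292/(3*√38 + 6146) = -3292/(6146 + 3*√38)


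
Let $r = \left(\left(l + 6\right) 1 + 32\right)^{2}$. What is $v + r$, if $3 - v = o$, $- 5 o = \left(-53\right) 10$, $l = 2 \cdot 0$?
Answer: $1341$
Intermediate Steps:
$l = 0$
$o = 106$ ($o = - \frac{\left(-53\right) 10}{5} = \left(- \frac{1}{5}\right) \left(-530\right) = 106$)
$v = -103$ ($v = 3 - 106 = -103$)
$r = 1444$ ($r = \left(\left(0 + 6\right) 1 + 32\right)^{2} = \left(6 \cdot 1 + 32\right)^{2} = \left(6 + 32\right)^{2} = 38^{2} = 1444$)
$v + r = -103 + 1444 = 1341$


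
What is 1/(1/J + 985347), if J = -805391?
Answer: 805391/793589605676 ≈ 1.0149e-6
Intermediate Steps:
1/(1/J + 985347) = 1/(1/(-805391) + 985347) = 1/(-1/805391 + 985347) = 1/(793589605676/805391) = 805391/793589605676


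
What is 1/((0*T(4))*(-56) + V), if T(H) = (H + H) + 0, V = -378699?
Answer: -1/378699 ≈ -2.6406e-6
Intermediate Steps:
T(H) = 2*H (T(H) = 2*H + 0 = 2*H)
1/((0*T(4))*(-56) + V) = 1/((0*(2*4))*(-56) - 378699) = 1/((0*8)*(-56) - 378699) = 1/(0*(-56) - 378699) = 1/(0 - 378699) = 1/(-378699) = -1/378699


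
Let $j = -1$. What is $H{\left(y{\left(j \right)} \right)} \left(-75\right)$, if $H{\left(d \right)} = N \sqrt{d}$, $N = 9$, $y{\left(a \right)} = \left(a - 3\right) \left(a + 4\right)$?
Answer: $- 1350 i \sqrt{3} \approx - 2338.3 i$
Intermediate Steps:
$y{\left(a \right)} = \left(-3 + a\right) \left(4 + a\right)$
$H{\left(d \right)} = 9 \sqrt{d}$
$H{\left(y{\left(j \right)} \right)} \left(-75\right) = 9 \sqrt{-12 - 1 + \left(-1\right)^{2}} \left(-75\right) = 9 \sqrt{-12 - 1 + 1} \left(-75\right) = 9 \sqrt{-12} \left(-75\right) = 9 \cdot 2 i \sqrt{3} \left(-75\right) = 18 i \sqrt{3} \left(-75\right) = - 1350 i \sqrt{3}$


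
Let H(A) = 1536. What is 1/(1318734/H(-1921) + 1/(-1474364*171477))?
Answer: 16180449000192/13891737130090559 ≈ 0.0011648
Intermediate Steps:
1/(1318734/H(-1921) + 1/(-1474364*171477)) = 1/(1318734/1536 + 1/(-1474364*171477)) = 1/(1318734*(1/1536) - 1/1474364*1/171477) = 1/(219789/256 - 1/252819515628) = 1/(13891737130090559/16180449000192) = 16180449000192/13891737130090559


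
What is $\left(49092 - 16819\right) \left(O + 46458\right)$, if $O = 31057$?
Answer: $2501641595$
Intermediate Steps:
$\left(49092 - 16819\right) \left(O + 46458\right) = \left(49092 - 16819\right) \left(31057 + 46458\right) = 32273 \cdot 77515 = 2501641595$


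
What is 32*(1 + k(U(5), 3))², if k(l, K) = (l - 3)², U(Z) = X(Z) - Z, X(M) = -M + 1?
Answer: 672800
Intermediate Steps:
X(M) = 1 - M
U(Z) = 1 - 2*Z (U(Z) = (1 - Z) - Z = 1 - 2*Z)
k(l, K) = (-3 + l)²
32*(1 + k(U(5), 3))² = 32*(1 + (-3 + (1 - 2*5))²)² = 32*(1 + (-3 + (1 - 10))²)² = 32*(1 + (-3 - 9)²)² = 32*(1 + (-12)²)² = 32*(1 + 144)² = 32*145² = 32*21025 = 672800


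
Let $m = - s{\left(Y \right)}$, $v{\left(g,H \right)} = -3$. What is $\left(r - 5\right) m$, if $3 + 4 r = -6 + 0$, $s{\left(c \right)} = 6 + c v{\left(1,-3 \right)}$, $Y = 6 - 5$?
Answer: $\frac{87}{4} \approx 21.75$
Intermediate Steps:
$Y = 1$ ($Y = 6 - 5 = 1$)
$s{\left(c \right)} = 6 - 3 c$ ($s{\left(c \right)} = 6 + c \left(-3\right) = 6 - 3 c$)
$m = -3$ ($m = - (6 - 3) = \left(-1\right) 3 = -3$)
$r = - \frac{9}{4}$ ($r = - \frac{3}{4} + \frac{-6 + 0}{4} = - \frac{3}{4} + \frac{1}{4} \left(-6\right) = - \frac{3}{4} - \frac{3}{2} = - \frac{9}{4} \approx -2.25$)
$\left(r - 5\right) m = \left(- \frac{9}{4} - 5\right) \left(-3\right) = \left(- \frac{29}{4}\right) \left(-3\right) = \frac{87}{4}$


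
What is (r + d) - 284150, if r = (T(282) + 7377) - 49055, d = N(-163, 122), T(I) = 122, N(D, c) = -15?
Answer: -325721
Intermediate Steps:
d = -15
r = -41556 (r = (122 + 7377) - 49055 = 7499 - 49055 = -41556)
(r + d) - 284150 = (-41556 - 15) - 284150 = -41571 - 284150 = -325721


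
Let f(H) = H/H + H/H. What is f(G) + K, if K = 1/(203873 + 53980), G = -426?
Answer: 515707/257853 ≈ 2.0000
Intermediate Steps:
f(H) = 2 (f(H) = 1 + 1 = 2)
K = 1/257853 ≈ 3.8782e-6
f(G) + K = 2 + 1/257853 = 515707/257853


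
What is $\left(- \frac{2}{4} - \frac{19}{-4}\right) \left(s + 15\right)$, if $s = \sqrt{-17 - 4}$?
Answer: $\frac{255}{4} + \frac{17 i \sqrt{21}}{4} \approx 63.75 + 19.476 i$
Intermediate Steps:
$s = i \sqrt{21}$ ($s = \sqrt{-21} = i \sqrt{21} \approx 4.5826 i$)
$\left(- \frac{2}{4} - \frac{19}{-4}\right) \left(s + 15\right) = \left(- \frac{2}{4} - \frac{19}{-4}\right) \left(i \sqrt{21} + 15\right) = \left(\left(-2\right) \frac{1}{4} - - \frac{19}{4}\right) \left(15 + i \sqrt{21}\right) = \left(- \frac{1}{2} + \frac{19}{4}\right) \left(15 + i \sqrt{21}\right) = \frac{17 \left(15 + i \sqrt{21}\right)}{4} = \frac{255}{4} + \frac{17 i \sqrt{21}}{4}$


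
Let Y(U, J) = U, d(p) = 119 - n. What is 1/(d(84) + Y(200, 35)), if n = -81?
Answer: 1/400 ≈ 0.0025000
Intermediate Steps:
d(p) = 200 (d(p) = 119 - 1*(-81) = 119 + 81 = 200)
1/(d(84) + Y(200, 35)) = 1/(200 + 200) = 1/400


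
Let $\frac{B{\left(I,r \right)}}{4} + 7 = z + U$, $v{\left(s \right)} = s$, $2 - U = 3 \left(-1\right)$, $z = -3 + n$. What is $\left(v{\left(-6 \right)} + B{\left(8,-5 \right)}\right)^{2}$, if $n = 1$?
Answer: $484$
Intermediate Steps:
$z = -2$ ($z = -3 + 1 = -2$)
$U = 5$ ($U = 2 - 3 \left(-1\right) = 2 - -3 = 2 + 3 = 5$)
$B{\left(I,r \right)} = -16$ ($B{\left(I,r \right)} = -28 + 4 \left(-2 + 5\right) = -28 + 4 \cdot 3 = -28 + 12 = -16$)
$\left(v{\left(-6 \right)} + B{\left(8,-5 \right)}\right)^{2} = \left(-6 - 16\right)^{2} = \left(-22\right)^{2} = 484$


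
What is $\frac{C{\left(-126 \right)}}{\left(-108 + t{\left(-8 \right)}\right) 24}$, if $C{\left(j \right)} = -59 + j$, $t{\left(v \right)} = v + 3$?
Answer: $\frac{185}{2712} \approx 0.068215$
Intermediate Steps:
$t{\left(v \right)} = 3 + v$
$\frac{C{\left(-126 \right)}}{\left(-108 + t{\left(-8 \right)}\right) 24} = \frac{-59 - 126}{\left(-108 + \left(3 - 8\right)\right) 24} = - \frac{185}{\left(-108 - 5\right) 24} = - \frac{185}{\left(-113\right) 24} = - \frac{185}{-2712} = \left(-185\right) \left(- \frac{1}{2712}\right) = \frac{185}{2712}$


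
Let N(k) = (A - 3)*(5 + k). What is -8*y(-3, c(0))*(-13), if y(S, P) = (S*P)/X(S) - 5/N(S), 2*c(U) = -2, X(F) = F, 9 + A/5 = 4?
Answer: -663/7 ≈ -94.714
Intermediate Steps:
A = -25 (A = -45 + 5*4 = -45 + 20 = -25)
c(U) = -1 (c(U) = (½)*(-2) = -1)
N(k) = -140 - 28*k (N(k) = (-25 - 3)*(5 + k) = -28*(5 + k) = -140 - 28*k)
y(S, P) = P - 5/(-140 - 28*S) (y(S, P) = (S*P)/S - 5/(-140 - 28*S) = (P*S)/S - 5/(-140 - 28*S) = P - 5/(-140 - 28*S))
-8*y(-3, c(0))*(-13) = -8*(5/28 - (5 - 3))/(5 - 3)*(-13) = -8*(5/28 - 1*2)/2*(-13) = -4*(5/28 - 2)*(-13) = -4*(-51)/28*(-13) = -8*(-51/56)*(-13) = (51/7)*(-13) = -663/7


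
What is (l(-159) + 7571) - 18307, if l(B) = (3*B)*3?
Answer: -12167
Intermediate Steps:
l(B) = 9*B
(l(-159) + 7571) - 18307 = (9*(-159) + 7571) - 18307 = (-1431 + 7571) - 18307 = 6140 - 18307 = -12167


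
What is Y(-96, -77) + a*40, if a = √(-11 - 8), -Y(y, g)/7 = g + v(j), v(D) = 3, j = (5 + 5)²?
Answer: 518 + 40*I*√19 ≈ 518.0 + 174.36*I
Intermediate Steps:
j = 100 (j = 10² = 100)
Y(y, g) = -21 - 7*g (Y(y, g) = -7*(g + 3) = -7*(3 + g) = -21 - 7*g)
a = I*√19 (a = √(-19) = I*√19 ≈ 4.3589*I)
Y(-96, -77) + a*40 = (-21 - 7*(-77)) + (I*√19)*40 = (-21 + 539) + 40*I*√19 = 518 + 40*I*√19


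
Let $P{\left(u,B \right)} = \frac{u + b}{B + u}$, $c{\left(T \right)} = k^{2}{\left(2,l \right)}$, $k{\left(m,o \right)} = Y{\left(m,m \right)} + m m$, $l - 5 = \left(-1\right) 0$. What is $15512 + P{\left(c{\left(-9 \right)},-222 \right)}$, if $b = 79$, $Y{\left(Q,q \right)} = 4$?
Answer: $\frac{2450753}{158} \approx 15511.0$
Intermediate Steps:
$l = 5$ ($l = 5 - 0 = 5 + 0 = 5$)
$k{\left(m,o \right)} = 4 + m^{2}$ ($k{\left(m,o \right)} = 4 + m m = 4 + m^{2}$)
$c{\left(T \right)} = 64$ ($c{\left(T \right)} = \left(4 + 2^{2}\right)^{2} = \left(4 + 4\right)^{2} = 8^{2} = 64$)
$P{\left(u,B \right)} = \frac{79 + u}{B + u}$ ($P{\left(u,B \right)} = \frac{u + 79}{B + u} = \frac{79 + u}{B + u}$)
$15512 + P{\left(c{\left(-9 \right)},-222 \right)} = 15512 + \frac{79 + 64}{-222 + 64} = 15512 + \frac{1}{-158} \cdot 143 = 15512 - \frac{143}{158} = \frac{2450753}{158}$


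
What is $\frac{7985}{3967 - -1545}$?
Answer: $\frac{7985}{5512} \approx 1.4487$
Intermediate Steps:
$\frac{7985}{3967 - -1545} = \frac{7985}{3967 + 1545} = \frac{7985}{5512}$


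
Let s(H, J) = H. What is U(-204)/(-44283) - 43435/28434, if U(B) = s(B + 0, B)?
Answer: -91315789/59959182 ≈ -1.5230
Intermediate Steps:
U(B) = B (U(B) = B + 0 = B)
U(-204)/(-44283) - 43435/28434 = -204/(-44283) - 43435/28434 = -204*(-1/44283) - 43435*1/28434 = 68/14761 - 6205/4062 = -91315789/59959182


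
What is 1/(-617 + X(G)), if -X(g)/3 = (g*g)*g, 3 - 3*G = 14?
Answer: -9/4222 ≈ -0.0021317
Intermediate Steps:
G = -11/3 (G = 1 - ⅓*14 = 1 - 14/3 = -11/3 ≈ -3.6667)
X(g) = -3*g³ (X(g) = -3*g*g*g = -3*g²*g = -3*g³)
1/(-617 + X(G)) = 1/(-617 - 3*(-11/3)³) = 1/(-617 - 3*(-1331/27)) = 1/(-617 + 1331/9) = 1/(-4222/9) = -9/4222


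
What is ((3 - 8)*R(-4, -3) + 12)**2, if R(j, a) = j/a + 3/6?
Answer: 289/36 ≈ 8.0278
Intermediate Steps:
R(j, a) = 1/2 + j/a (R(j, a) = j/a + 3*(1/6) = j/a + 1/2 = 1/2 + j/a)
((3 - 8)*R(-4, -3) + 12)**2 = ((3 - 8)*((-4 + (1/2)*(-3))/(-3)) + 12)**2 = (-(-5)*(-4 - 3/2)/3 + 12)**2 = (-(-5)*(-11)/(3*2) + 12)**2 = (-5*11/6 + 12)**2 = (-55/6 + 12)**2 = (17/6)**2 = 289/36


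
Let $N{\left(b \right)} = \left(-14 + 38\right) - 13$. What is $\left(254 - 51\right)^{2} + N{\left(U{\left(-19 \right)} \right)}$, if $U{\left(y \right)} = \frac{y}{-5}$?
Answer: $41220$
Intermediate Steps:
$U{\left(y \right)} = - \frac{y}{5}$ ($U{\left(y \right)} = y \left(- \frac{1}{5}\right) = - \frac{y}{5}$)
$N{\left(b \right)} = 11$ ($N{\left(b \right)} = 24 - 13 = 11$)
$\left(254 - 51\right)^{2} + N{\left(U{\left(-19 \right)} \right)} = \left(254 - 51\right)^{2} + 11 = 203^{2} + 11 = 41209 + 11 = 41220$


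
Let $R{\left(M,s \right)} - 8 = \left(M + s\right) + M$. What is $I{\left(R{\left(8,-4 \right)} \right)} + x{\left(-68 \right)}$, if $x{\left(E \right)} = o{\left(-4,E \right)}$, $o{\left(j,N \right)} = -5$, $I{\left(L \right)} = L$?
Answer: $15$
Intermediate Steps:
$R{\left(M,s \right)} = 8 + s + 2 M$ ($R{\left(M,s \right)} = 8 + \left(\left(M + s\right) + M\right) = 8 + \left(s + 2 M\right) = 8 + s + 2 M$)
$x{\left(E \right)} = -5$
$I{\left(R{\left(8,-4 \right)} \right)} + x{\left(-68 \right)} = \left(8 - 4 + 2 \cdot 8\right) - 5 = \left(8 - 4 + 16\right) - 5 = 20 - 5 = 15$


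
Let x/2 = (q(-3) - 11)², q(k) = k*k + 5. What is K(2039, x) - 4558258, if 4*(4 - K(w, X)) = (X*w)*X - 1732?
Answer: -4722980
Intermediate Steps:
q(k) = 5 + k² (q(k) = k² + 5 = 5 + k²)
x = 18 (x = 2*((5 + (-3)²) - 11)² = 2*((5 + 9) - 11)² = 2*(14 - 11)² = 2*3² = 2*9 = 18)
K(w, X) = 437 - w*X²/4 (K(w, X) = 4 - ((X*w)*X - 1732)/4 = 4 - (w*X² - 1732)/4 = 4 - (-1732 + w*X²)/4 = 4 + (433 - w*X²/4) = 437 - w*X²/4)
K(2039, x) - 4558258 = (437 - ¼*2039*18²) - 4558258 = (437 - ¼*2039*324) - 4558258 = (437 - 165159) - 4558258 = -164722 - 4558258 = -4722980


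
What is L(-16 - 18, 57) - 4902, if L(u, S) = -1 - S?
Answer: -4960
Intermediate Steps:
L(-16 - 18, 57) - 4902 = (-1 - 1*57) - 4902 = (-1 - 57) - 4902 = -58 - 4902 = -4960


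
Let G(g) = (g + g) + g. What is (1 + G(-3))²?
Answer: 64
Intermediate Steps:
G(g) = 3*g (G(g) = 2*g + g = 3*g)
(1 + G(-3))² = (1 + 3*(-3))² = (1 - 9)² = (-8)² = 64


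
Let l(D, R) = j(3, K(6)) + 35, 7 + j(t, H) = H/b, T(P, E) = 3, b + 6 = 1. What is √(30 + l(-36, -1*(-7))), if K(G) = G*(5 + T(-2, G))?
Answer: 11*√10/5 ≈ 6.9570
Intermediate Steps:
b = -5 (b = -6 + 1 = -5)
K(G) = 8*G (K(G) = G*(5 + 3) = G*8 = 8*G)
j(t, H) = -7 - H/5 (j(t, H) = -7 + H/(-5) = -7 + H*(-⅕) = -7 - H/5)
l(D, R) = 92/5 (l(D, R) = (-7 - 8*6/5) + 35 = (-7 - ⅕*48) + 35 = (-7 - 48/5) + 35 = -83/5 + 35 = 92/5)
√(30 + l(-36, -1*(-7))) = √(30 + 92/5) = √(242/5) = 11*√10/5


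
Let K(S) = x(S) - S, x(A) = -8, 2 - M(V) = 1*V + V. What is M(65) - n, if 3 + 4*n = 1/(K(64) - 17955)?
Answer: -4587871/36054 ≈ -127.25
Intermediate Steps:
M(V) = 2 - 2*V (M(V) = 2 - (1*V + V) = 2 - (V + V) = 2 - 2*V)
K(S) = -8 - S
n = -27041/36054 (n = -3/4 + 1/(4*((-8 - 1*64) - 17955)) = -3/4 + 1/(4*((-8 - 64) - 17955)) = -3/4 + 1/(4*(-72 - 17955)) = -3/4 + (1/4)/(-18027) = -3/4 + (1/4)*(-1/18027) = -3/4 - 1/72108 = -27041/36054 ≈ -0.75001)
M(65) - n = (2 - 2*65) - 1*(-27041/36054) = (2 - 130) + 27041/36054 = -128 + 27041/36054 = -4587871/36054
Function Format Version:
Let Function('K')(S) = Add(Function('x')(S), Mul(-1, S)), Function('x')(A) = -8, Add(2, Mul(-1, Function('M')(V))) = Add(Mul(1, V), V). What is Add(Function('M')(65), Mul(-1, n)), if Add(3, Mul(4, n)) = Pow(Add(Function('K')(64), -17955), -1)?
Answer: Rational(-4587871, 36054) ≈ -127.25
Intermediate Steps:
Function('M')(V) = Add(2, Mul(-2, V)) (Function('M')(V) = Add(2, Mul(-1, Add(Mul(1, V), V))) = Add(2, Mul(-1, Add(V, V))) = Add(2, Mul(-1, Mul(2, V))) = Add(2, Mul(-2, V)))
Function('K')(S) = Add(-8, Mul(-1, S))
n = Rational(-27041, 36054) (n = Add(Rational(-3, 4), Mul(Rational(1, 4), Pow(Add(Add(-8, Mul(-1, 64)), -17955), -1))) = Add(Rational(-3, 4), Mul(Rational(1, 4), Pow(Add(Add(-8, -64), -17955), -1))) = Add(Rational(-3, 4), Mul(Rational(1, 4), Pow(Add(-72, -17955), -1))) = Add(Rational(-3, 4), Mul(Rational(1, 4), Pow(-18027, -1))) = Add(Rational(-3, 4), Mul(Rational(1, 4), Rational(-1, 18027))) = Add(Rational(-3, 4), Rational(-1, 72108)) = Rational(-27041, 36054) ≈ -0.75001)
Add(Function('M')(65), Mul(-1, n)) = Add(Add(2, Mul(-2, 65)), Mul(-1, Rational(-27041, 36054))) = Add(Add(2, -130), Rational(27041, 36054)) = Add(-128, Rational(27041, 36054)) = Rational(-4587871, 36054)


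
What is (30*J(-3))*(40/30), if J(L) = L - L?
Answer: 0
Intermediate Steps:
J(L) = 0
(30*J(-3))*(40/30) = (30*0)*(40/30) = 0*(40*(1/30)) = 0*(4/3) = 0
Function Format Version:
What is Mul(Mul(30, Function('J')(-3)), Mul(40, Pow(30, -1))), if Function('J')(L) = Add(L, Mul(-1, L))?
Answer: 0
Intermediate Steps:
Function('J')(L) = 0
Mul(Mul(30, Function('J')(-3)), Mul(40, Pow(30, -1))) = Mul(Mul(30, 0), Mul(40, Pow(30, -1))) = Mul(0, Mul(40, Rational(1, 30))) = Mul(0, Rational(4, 3)) = 0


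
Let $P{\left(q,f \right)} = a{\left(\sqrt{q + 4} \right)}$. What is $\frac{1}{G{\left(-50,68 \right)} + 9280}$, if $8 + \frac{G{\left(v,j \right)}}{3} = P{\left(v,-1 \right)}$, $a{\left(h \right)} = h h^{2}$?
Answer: $\frac{1157}{10818695} + \frac{69 i \sqrt{46}}{43274780} \approx 0.00010694 + 1.0814 \cdot 10^{-5} i$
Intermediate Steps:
$a{\left(h \right)} = h^{3}$
$P{\left(q,f \right)} = \left(4 + q\right)^{\frac{3}{2}}$ ($P{\left(q,f \right)} = \left(\sqrt{q + 4}\right)^{3} = \left(\sqrt{4 + q}\right)^{3} = \left(4 + q\right)^{\frac{3}{2}}$)
$G{\left(v,j \right)} = -24 + 3 \left(4 + v\right)^{\frac{3}{2}}$
$\frac{1}{G{\left(-50,68 \right)} + 9280} = \frac{1}{\left(-24 + 3 \left(4 - 50\right)^{\frac{3}{2}}\right) + 9280} = \frac{1}{\left(-24 + 3 \left(-46\right)^{\frac{3}{2}}\right) + 9280} = \frac{1}{\left(-24 + 3 \left(- 46 i \sqrt{46}\right)\right) + 9280} = \frac{1}{\left(-24 - 138 i \sqrt{46}\right) + 9280} = \frac{1}{9256 - 138 i \sqrt{46}}$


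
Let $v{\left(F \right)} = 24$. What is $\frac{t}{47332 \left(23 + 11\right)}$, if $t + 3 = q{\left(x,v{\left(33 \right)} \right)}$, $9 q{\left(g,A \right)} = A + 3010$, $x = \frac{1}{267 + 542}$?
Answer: $\frac{3007}{14483592} \approx 0.00020761$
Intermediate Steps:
$x = \frac{1}{809} \approx 0.0012361$
$q{\left(g,A \right)} = \frac{3010}{9} + \frac{A}{9}$ ($q{\left(g,A \right)} = \frac{A + 3010}{9} = \frac{3010 + A}{9} = \frac{3010}{9} + \frac{A}{9}$)
$t = \frac{3007}{9}$ ($t = -3 + \left(\frac{3010}{9} + \frac{1}{9} \cdot 24\right) = -3 + \left(\frac{3010}{9} + \frac{8}{3}\right) = -3 + \frac{3034}{9} = \frac{3007}{9} \approx 334.11$)
$\frac{t}{47332 \left(23 + 11\right)} = \frac{3007}{9 \cdot 47332 \left(23 + 11\right)} = \frac{3007}{9 \cdot 47332 \cdot 34} = \frac{3007}{9 \cdot 1609288} = \frac{3007}{9} \cdot \frac{1}{1609288} = \frac{3007}{14483592}$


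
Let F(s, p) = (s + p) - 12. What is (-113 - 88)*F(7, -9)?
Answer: 2814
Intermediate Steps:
F(s, p) = -12 + p + s (F(s, p) = (p + s) - 12 = -12 + p + s)
(-113 - 88)*F(7, -9) = (-113 - 88)*(-12 - 9 + 7) = -201*(-14) = 2814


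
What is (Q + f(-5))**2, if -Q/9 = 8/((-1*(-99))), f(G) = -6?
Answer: 5476/121 ≈ 45.256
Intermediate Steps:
Q = -8/11 (Q = -72/((-1*(-99))) = -72/99 = -9*8/99 = -8/11 ≈ -0.72727)
(Q + f(-5))**2 = (-8/11 - 6)**2 = (-74/11)**2 = 5476/121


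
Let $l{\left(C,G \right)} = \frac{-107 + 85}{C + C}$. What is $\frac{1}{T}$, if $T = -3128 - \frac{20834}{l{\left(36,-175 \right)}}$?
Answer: $\frac{1}{65056} \approx 1.5371 \cdot 10^{-5}$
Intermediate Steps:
$l{\left(C,G \right)} = - \frac{11}{C}$ ($l{\left(C,G \right)} = - \frac{22}{2 C} = - 22 \frac{1}{2 C} = - \frac{11}{C}$)
$T = 65056$ ($T = -3128 - \frac{20834}{\left(-11\right) \frac{1}{36}} = -3128 - \frac{20834}{- \frac{11}{36}} = -3128 - 20834 \left(- \frac{36}{11}\right) = -3128 - -68184 = -3128 + 68184 = 65056$)
$\frac{1}{T} = \frac{1}{65056}$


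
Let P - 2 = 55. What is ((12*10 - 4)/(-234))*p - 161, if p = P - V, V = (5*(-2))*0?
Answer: -7381/39 ≈ -189.26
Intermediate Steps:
P = 57 (P = 2 + 55 = 57)
V = 0 (V = -10*0 = 0)
p = 57 (p = 57 - 1*0 = 57 + 0 = 57)
((12*10 - 4)/(-234))*p - 161 = ((12*10 - 4)/(-234))*57 - 161 = ((120 - 4)*(-1/234))*57 - 161 = (116*(-1/234))*57 - 161 = -58/117*57 - 161 = -1102/39 - 161 = -7381/39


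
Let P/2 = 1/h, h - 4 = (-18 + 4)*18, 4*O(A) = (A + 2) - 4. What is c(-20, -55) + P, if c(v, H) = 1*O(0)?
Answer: -63/124 ≈ -0.50806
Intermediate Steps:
O(A) = -½ + A/4 (O(A) = ((A + 2) - 4)/4 = ((2 + A) - 4)/4 = (-2 + A)/4 = -½ + A/4)
h = -248 (h = 4 + (-18 + 4)*18 = 4 - 14*18 = 4 - 252 = -248)
c(v, H) = -½ (c(v, H) = 1*(-½ + (¼)*0) = 1*(-½ + 0) = 1*(-½) = -½)
P = -1/124 (P = 2/(-248) = 2*(-1/248) = -1/124 ≈ -0.0080645)
c(-20, -55) + P = -½ - 1/124 = -63/124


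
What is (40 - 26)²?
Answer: 196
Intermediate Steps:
(40 - 26)² = 14² = 196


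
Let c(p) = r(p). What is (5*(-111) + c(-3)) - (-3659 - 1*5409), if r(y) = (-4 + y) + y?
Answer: 8503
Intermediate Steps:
r(y) = -4 + 2*y
c(p) = -4 + 2*p
(5*(-111) + c(-3)) - (-3659 - 1*5409) = (5*(-111) + (-4 + 2*(-3))) - (-3659 - 1*5409) = (-555 + (-4 - 6)) - (-3659 - 5409) = (-555 - 10) - 1*(-9068) = -565 + 9068 = 8503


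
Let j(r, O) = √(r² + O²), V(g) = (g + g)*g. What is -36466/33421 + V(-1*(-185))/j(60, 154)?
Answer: -36466/33421 + 34225*√6829/6829 ≈ 413.07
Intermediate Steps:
V(g) = 2*g² (V(g) = (2*g)*g = 2*g²)
j(r, O) = √(O² + r²)
-36466/33421 + V(-1*(-185))/j(60, 154) = -36466/33421 + (2*(-1*(-185))²)/(√(154² + 60²)) = -36466*1/33421 + (2*185²)/(√(23716 + 3600)) = -36466/33421 + (2*34225)/(√27316) = -36466/33421 + 68450/((2*√6829)) = -36466/33421 + 68450*(√6829/13658) = -36466/33421 + 34225*√6829/6829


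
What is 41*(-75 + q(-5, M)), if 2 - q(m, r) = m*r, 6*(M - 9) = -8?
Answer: -4264/3 ≈ -1421.3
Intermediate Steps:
M = 23/3 (M = 9 + (1/6)*(-8) = 9 - 4/3 = 23/3 ≈ 7.6667)
q(m, r) = 2 - m*r
41*(-75 + q(-5, M)) = 41*(-75 + (2 - 1*(-5)*23/3)) = 41*(-75 + (2 + 115/3)) = 41*(-75 + 121/3) = 41*(-104/3) = -4264/3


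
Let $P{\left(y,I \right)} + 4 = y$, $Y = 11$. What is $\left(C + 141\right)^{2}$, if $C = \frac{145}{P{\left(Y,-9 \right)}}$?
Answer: $\frac{1281424}{49} \approx 26152.0$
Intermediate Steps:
$P{\left(y,I \right)} = -4 + y$
$C = \frac{145}{7}$ ($C = \frac{145}{-4 + 11} = \frac{145}{7} \approx 20.714$)
$\left(C + 141\right)^{2} = \left(\frac{145}{7} + 141\right)^{2} = \left(\frac{1132}{7}\right)^{2} = \frac{1281424}{49}$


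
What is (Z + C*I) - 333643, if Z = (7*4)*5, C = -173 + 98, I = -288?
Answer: -311903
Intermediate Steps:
C = -75
Z = 140 (Z = 28*5 = 140)
(Z + C*I) - 333643 = (140 - 75*(-288)) - 333643 = (140 + 21600) - 333643 = 21740 - 333643 = -311903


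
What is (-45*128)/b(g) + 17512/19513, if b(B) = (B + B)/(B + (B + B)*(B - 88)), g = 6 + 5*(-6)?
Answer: 12532046632/19513 ≈ 6.4224e+5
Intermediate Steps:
g = -24 (g = 6 - 30 = -24)
b(B) = 2*B/(B + 2*B*(-88 + B)) (b(B) = (2*B)/(B + (2*B)*(-88 + B)) = (2*B)/(B + 2*B*(-88 + B)) = 2*B/(B + 2*B*(-88 + B)))
(-45*128)/b(g) + 17512/19513 = (-45*128)/((2/(-175 + 2*(-24)))) + 17512/19513 = -5760/(2/(-175 - 48)) + 17512*(1/19513) = -5760/(2/(-223)) + 17512/19513 = -5760/(2*(-1/223)) + 17512/19513 = -5760/(-2/223) + 17512/19513 = -5760*(-223/2) + 17512/19513 = 642240 + 17512/19513 = 12532046632/19513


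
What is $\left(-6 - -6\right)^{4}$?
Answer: $0$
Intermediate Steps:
$\left(-6 - -6\right)^{4} = \left(-6 + 6\right)^{4} = 0^{4} = 0$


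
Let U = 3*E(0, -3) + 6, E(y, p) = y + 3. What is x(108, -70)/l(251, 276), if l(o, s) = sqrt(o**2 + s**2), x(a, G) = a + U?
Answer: 123*sqrt(139177)/139177 ≈ 0.32970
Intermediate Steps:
E(y, p) = 3 + y
U = 15 (U = 3*(3 + 0) + 6 = 3*3 + 6 = 9 + 6 = 15)
x(a, G) = 15 + a (x(a, G) = a + 15 = 15 + a)
x(108, -70)/l(251, 276) = (15 + 108)/(sqrt(251**2 + 276**2)) = 123/(sqrt(63001 + 76176)) = 123/(sqrt(139177)) = 123*(sqrt(139177)/139177) = 123*sqrt(139177)/139177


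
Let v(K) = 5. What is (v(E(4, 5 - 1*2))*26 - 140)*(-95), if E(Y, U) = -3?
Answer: 950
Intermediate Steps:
(v(E(4, 5 - 1*2))*26 - 140)*(-95) = (5*26 - 140)*(-95) = (130 - 140)*(-95) = -10*(-95) = 950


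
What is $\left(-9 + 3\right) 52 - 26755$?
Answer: $-27067$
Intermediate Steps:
$\left(-9 + 3\right) 52 - 26755 = \left(-6\right) 52 - 26755 = -312 - 26755 = -27067$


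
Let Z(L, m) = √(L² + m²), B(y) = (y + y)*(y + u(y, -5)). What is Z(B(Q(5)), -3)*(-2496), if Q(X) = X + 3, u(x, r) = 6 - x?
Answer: -37440*√41 ≈ -2.3973e+5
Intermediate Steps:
Q(X) = 3 + X
B(y) = 12*y (B(y) = (y + y)*(y + (6 - y)) = (2*y)*6 = 12*y)
Z(B(Q(5)), -3)*(-2496) = √((12*(3 + 5))² + (-3)²)*(-2496) = √((12*8)² + 9)*(-2496) = √(96² + 9)*(-2496) = √(9216 + 9)*(-2496) = √9225*(-2496) = (15*√41)*(-2496) = -37440*√41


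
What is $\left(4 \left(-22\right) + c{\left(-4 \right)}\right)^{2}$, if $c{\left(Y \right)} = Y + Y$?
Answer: $9216$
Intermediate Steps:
$c{\left(Y \right)} = 2 Y$
$\left(4 \left(-22\right) + c{\left(-4 \right)}\right)^{2} = \left(4 \left(-22\right) + 2 \left(-4\right)\right)^{2} = \left(-88 - 8\right)^{2} = \left(-96\right)^{2} = 9216$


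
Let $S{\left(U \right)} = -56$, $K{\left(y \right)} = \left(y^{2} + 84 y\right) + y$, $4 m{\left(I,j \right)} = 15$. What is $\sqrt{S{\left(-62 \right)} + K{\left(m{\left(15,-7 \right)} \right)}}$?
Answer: $\frac{\sqrt{4429}}{4} \approx 16.638$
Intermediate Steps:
$m{\left(I,j \right)} = \frac{15}{4}$ ($m{\left(I,j \right)} = \frac{1}{4} \cdot 15 = \frac{15}{4}$)
$K{\left(y \right)} = y^{2} + 85 y$
$\sqrt{S{\left(-62 \right)} + K{\left(m{\left(15,-7 \right)} \right)}} = \sqrt{-56 + \frac{15 \left(85 + \frac{15}{4}\right)}{4}} = \sqrt{-56 + \frac{15}{4} \cdot \frac{355}{4}} = \sqrt{-56 + \frac{5325}{16}} = \sqrt{\frac{4429}{16}} = \frac{\sqrt{4429}}{4}$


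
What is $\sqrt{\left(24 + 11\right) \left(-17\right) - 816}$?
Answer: $i \sqrt{1411} \approx 37.563 i$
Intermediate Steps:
$\sqrt{\left(24 + 11\right) \left(-17\right) - 816} = \sqrt{35 \left(-17\right) - 816} = \sqrt{-595 - 816} = \sqrt{-1411} = i \sqrt{1411}$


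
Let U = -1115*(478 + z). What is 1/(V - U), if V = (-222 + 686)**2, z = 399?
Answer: 1/1193151 ≈ 8.3812e-7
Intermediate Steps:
U = -977855 (U = -1115*(478 + 399) = -1115*877 = -977855)
V = 215296 (V = 464**2 = 215296)
1/(V - U) = 1/(215296 - 1*(-977855)) = 1/(215296 + 977855) = 1/1193151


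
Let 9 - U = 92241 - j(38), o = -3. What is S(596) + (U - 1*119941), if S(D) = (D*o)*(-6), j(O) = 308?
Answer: -201137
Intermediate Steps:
U = -91924 (U = 9 - (92241 - 1*308) = 9 - (92241 - 308) = 9 - 1*91933 = 9 - 91933 = -91924)
S(D) = 18*D (S(D) = (D*(-3))*(-6) = -3*D*(-6) = 18*D)
S(596) + (U - 1*119941) = 18*596 + (-91924 - 1*119941) = 10728 + (-91924 - 119941) = 10728 - 211865 = -201137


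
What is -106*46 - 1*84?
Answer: -4960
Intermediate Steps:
-106*46 - 1*84 = -4876 - 84 = -4960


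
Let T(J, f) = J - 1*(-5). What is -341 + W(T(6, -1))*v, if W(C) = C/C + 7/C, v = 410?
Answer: 3629/11 ≈ 329.91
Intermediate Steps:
T(J, f) = 5 + J (T(J, f) = J + 5 = 5 + J)
W(C) = 1 + 7/C
-341 + W(T(6, -1))*v = -341 + ((7 + (5 + 6))/(5 + 6))*410 = -341 + ((7 + 11)/11)*410 = -341 + ((1/11)*18)*410 = -341 + (18/11)*410 = -341 + 7380/11 = 3629/11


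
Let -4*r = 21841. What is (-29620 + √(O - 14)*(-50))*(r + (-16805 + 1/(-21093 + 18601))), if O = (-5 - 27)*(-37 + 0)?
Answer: 410866454620/623 + 2080687650*√130/623 ≈ 6.9758e+8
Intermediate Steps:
r = -21841/4 (r = -¼*21841 = -21841/4 ≈ -5460.3)
O = 1184 (O = -32*(-37) = 1184)
(-29620 + √(O - 14)*(-50))*(r + (-16805 + 1/(-21093 + 18601))) = (-29620 + √(1184 - 14)*(-50))*(-21841/4 + (-16805 + 1/(-21093 + 18601))) = (-29620 + √1170*(-50))*(-21841/4 + (-16805 + 1/(-2492))) = (-29620 + (3*√130)*(-50))*(-21841/4 + (-16805 - 1/2492)) = (-29620 - 150*√130)*(-21841/4 - 41878061/2492) = (-29620 - 150*√130)*(-13871251/623) = 410866454620/623 + 2080687650*√130/623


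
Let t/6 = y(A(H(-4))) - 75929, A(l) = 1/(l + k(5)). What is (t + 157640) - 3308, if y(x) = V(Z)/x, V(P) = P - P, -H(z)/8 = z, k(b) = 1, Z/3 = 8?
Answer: -301242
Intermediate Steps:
Z = 24 (Z = 3*8 = 24)
H(z) = -8*z
A(l) = 1/(1 + l) (A(l) = 1/(l + 1) = 1/(1 + l))
V(P) = 0
y(x) = 0 (y(x) = 0/x = 0)
t = -455574 (t = 6*(0 - 75929) = 6*(-75929) = -455574)
(t + 157640) - 3308 = (-455574 + 157640) - 3308 = -297934 - 3308 = -301242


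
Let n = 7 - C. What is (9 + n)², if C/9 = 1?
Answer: 49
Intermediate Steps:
C = 9 (C = 9*1 = 9)
n = -2 (n = 7 - 1*9 = 7 - 9 = -2)
(9 + n)² = (9 - 2)² = 7² = 49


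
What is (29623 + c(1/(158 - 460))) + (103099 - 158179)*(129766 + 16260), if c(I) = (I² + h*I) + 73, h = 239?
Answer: -733561285822513/91204 ≈ -8.0431e+9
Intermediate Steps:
c(I) = 73 + I² + 239*I (c(I) = (I² + 239*I) + 73 = 73 + I² + 239*I)
(29623 + c(1/(158 - 460))) + (103099 - 158179)*(129766 + 16260) = (29623 + (73 + (1/(158 - 460))² + 239/(158 - 460))) + (103099 - 158179)*(129766 + 16260) = (29623 + (73 + (1/(-302))² + 239/(-302))) - 55080*146026 = (29623 + (73 + (-1/302)² + 239*(-1/302))) - 8043112080 = (29623 + (73 + 1/91204 - 239/302)) - 8043112080 = (29623 + 6585715/91204) - 8043112080 = 2708321807/91204 - 8043112080 = -733561285822513/91204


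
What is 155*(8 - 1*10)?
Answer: -310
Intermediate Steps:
155*(8 - 1*10) = 155*(8 - 10) = 155*(-2) = -310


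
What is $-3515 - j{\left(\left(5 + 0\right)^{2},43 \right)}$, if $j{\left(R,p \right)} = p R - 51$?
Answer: $-4539$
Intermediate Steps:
$j{\left(R,p \right)} = -51 + R p$ ($j{\left(R,p \right)} = R p - 51 = -51 + R p$)
$-3515 - j{\left(\left(5 + 0\right)^{2},43 \right)} = -3515 - \left(-51 + \left(5 + 0\right)^{2} \cdot 43\right) = -3515 - \left(-51 + 5^{2} \cdot 43\right) = -3515 - \left(-51 + 25 \cdot 43\right) = -3515 - \left(-51 + 1075\right) = -3515 - 1024 = -4539$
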